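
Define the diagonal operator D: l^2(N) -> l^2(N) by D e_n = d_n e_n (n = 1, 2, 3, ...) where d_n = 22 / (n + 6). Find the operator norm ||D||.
||D|| = 22/7 (attained at n = 1)

For D diagonal, ||D|| = sup_n |d_n| = sup_n 22/(n + 6). This is positive and strictly decreasing in n, so the supremum is attained at n = 1: d_1 = 22/(1 + 6) = 22/7. Hence ||D|| = 22/7.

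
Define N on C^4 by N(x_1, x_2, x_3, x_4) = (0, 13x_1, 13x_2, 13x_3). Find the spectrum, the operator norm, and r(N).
sigma(N) = {0}; ||N|| = 13; r(N) = 0. (N is nilpotent with N^4 = 0.)

On C^4, N is a strictly lower-triangular matrix with 13 on the subdiagonal and zeros elsewhere, so its characteristic polynomial is lambda^4 and every eigenvalue is 0: sigma(N) = {0}. For the operator norm, N e_i = 13e_{i+1} for i = 1, ..., 3 and N e_4 = 0, so the singular values of N are 13 (with multiplicity 3) and 0; hence ||N|| = 13. The spectral radius r(N) = max|lambda| = 0. Note ||N|| > r(N) — characteristic of non-normal nilpotent operators. Indeed N^4 = 0.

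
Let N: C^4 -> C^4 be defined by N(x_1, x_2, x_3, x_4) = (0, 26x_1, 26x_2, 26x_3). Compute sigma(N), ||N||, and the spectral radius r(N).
sigma(N) = {0}; ||N|| = 26; r(N) = 0. (N is nilpotent with N^4 = 0.)

On C^4, N is a strictly lower-triangular matrix with 26 on the subdiagonal and zeros elsewhere, so its characteristic polynomial is lambda^4 and every eigenvalue is 0: sigma(N) = {0}. For the operator norm, N e_i = 26e_{i+1} for i = 1, ..., 3 and N e_4 = 0, so the singular values of N are 26 (with multiplicity 3) and 0; hence ||N|| = 26. The spectral radius r(N) = max|lambda| = 0. Note ||N|| > r(N) — characteristic of non-normal nilpotent operators. Indeed N^4 = 0.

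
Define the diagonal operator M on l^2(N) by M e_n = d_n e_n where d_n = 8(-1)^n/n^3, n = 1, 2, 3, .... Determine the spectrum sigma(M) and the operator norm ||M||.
sigma(M) = {8(-1)^n/n^3 : n ≥ 1} ∪ {0}; ||M|| = 8

A bounded diagonal operator on l^2 with diagonal entries d_n has spectrum equal to the closure of {d_n : n ≥ 1}: every d_n is an eigenvalue (with eigenvector e_n), so {d_n} ⊂ sigma(M); the spectrum is closed, so its closure is too; and for lambda not in the closure, (M - lambda I) has bounded inverse (the diagonal entries 1/(d_n - lambda) are bounded). For our sequence d_n = 8(-1)^n/n^3, n = 1, 2, 3, ...:
  - {d_n} = {8(-1)^n/n^3 : n ≥ 1}; the only limit point is 0
  - closure = {8(-1)^n/n^3 : n ≥ 1} ∪ {0}
For the norm: a diagonal operator has ||M|| = sup_n |d_n|. Here |d_n| = 8/n^3 is decreasing, so sup_n |d_n| = |d_1| = 8. So ||M|| = 8.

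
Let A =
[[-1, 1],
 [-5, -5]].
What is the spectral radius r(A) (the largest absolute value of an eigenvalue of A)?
r(A) = sqrt(10) ≈ 3.1623

The eigenvalues of A are the roots of its characteristic polynomial. With M = A (coefficients from the trace and determinant):
  p(λ) = det(λ I - M) = λ^2 + 6λ + 10.
For λ^2 + 6λ + 10 the discriminant is -4. It is negative, so the roots are the complex-conjugate pair λ = -3 ± (sqrt(4)/2) i ≈ -3 ± 1i. For a conjugate pair the product of the roots equals the constant term, so |λ|^2 = 10 and |λ| = sqrt(10) ≈ 3.1623.
Thus the eigenvalues (to 4 decimals) are -3 ± 1i (modulus 3.1623). The spectral radius is the largest modulus: r(A) = sqrt(10) ≈ 3.1623. (Cross-check: r(A) ≤ ||A||_2 ≈ 7.0711; equality holds whenever A is normal, though it can also hold for some non-normal A.)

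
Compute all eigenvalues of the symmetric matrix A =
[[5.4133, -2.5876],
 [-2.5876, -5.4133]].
sigma(A) ≈ {-6, 6}

A is real symmetric, so its spectrum consists of real eigenvalues. Expanding the characteristic polynomial of the displayed matrix gives
  det(λ I - A) = p(λ) = λ^2 + (0)λ + (-36).
Solving p(λ) = 0 yields eigenvalues ≈ -6, 6. (A is shown rounded to 4 decimals, so these recover the underlying integer eigenvalues to within that precision.)
Verification: the trace of A = 0 equals the sum of eigenvalues 0, and det(A) ≈ -35.9995 matches the eigenvalue product -36.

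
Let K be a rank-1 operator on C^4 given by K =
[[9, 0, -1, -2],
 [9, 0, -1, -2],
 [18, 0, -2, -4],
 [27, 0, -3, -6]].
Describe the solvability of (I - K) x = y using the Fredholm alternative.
(I - K) is singular (det(I - K) = 0, i.e. 1 ∈ sigma(K)). (I - K) x = y is solvable iff y ⊥ ker((I - K)^*) = span{(9, 0, -1, -2)}, i.e. iff 9y_1 - y_3 - 2y_4 = 0. When solvable, the solutions are x = y + c·(1, 1, 2, 3), c arbitrary (ker(I - K) = span{(1, 1, 2, 3)}, dimension 1).

K has rank 1, so it is an outer product K = u v^T: every row of K is a multiple of one row vector. Reading off the entries, u = (1, 1, 2, 3) and v = (9, 0, -1, -2) (row i of K equals u_i·v^T). A rank-one matrix u v^T satisfies K u = u (v·u) and kills the (3)-dimensional subspace v^⊥, so its characteristic polynomial is lambda^3 (lambda - v·u) with v·u = tr K = 1. Hence the eigenvalues of I - K are 1 (multiplicity 3) and 1 - (1) = 0, so det(I - K) = 0. (Direct check: I - K =
[[-8, 0, 1, 2],
 [-9, 1, 1, 2],
 [-18, 0, 3, 4],
 [-27, 0, 3, 7]]
has determinant 0.) So 1 is an eigenvalue of K and (I - K) is not invertible. The finite-dimensional Fredholm alternative says: either (I - K) is invertible, or ker(I - K) ≠ {0} and then range(I - K) = ker((I - K)^*)^⊥, with dim ker(I - K) = dim ker((I - K)^*). We are in the second case, so we need both kernels. Kernel of I - K: (I - K) u = u - u (v·u) = u - u = 0, so ker(I - K) = span{u} = span{(1, 1, 2, 3)} (it is exactly 1-dimensional because rank(I - K) = 3). Kernel of the adjoint: K is real, so (I - K)^* = I - K^T = I - v u^T, and (I - v u^T) v = v - v (u·v) = 0; hence ker((I - K)^*) = span{v} = span{(9, 0, -1, -2)}. Therefore (I - K) x = y is solvable iff <y, v> = 0, i.e. iff 9y_1 - y_3 - 2y_4 = 0. When this holds, K y = u (v·y) = 0, so (I - K) y = y and x = y is a particular solution; the full solution set is the line x = y + c·u = y + c·(1, 1, 2, 3), c ∈ C.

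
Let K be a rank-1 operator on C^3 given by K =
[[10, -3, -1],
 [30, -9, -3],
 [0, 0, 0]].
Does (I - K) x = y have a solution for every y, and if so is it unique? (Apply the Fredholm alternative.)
(I - K) is singular (det(I - K) = 0, i.e. 1 ∈ sigma(K)). (I - K) x = y is solvable iff y ⊥ ker((I - K)^*) = span{(10, -3, -1)}, i.e. iff 10y_1 - 3y_2 - y_3 = 0. When solvable, the solutions are x = y + c·(1, 3, 0), c arbitrary (ker(I - K) = span{(1, 3, 0)}, dimension 1).

K has rank 1, so it is an outer product K = u v^T: every row of K is a multiple of one row vector. Reading off the entries, u = (1, 3, 0) and v = (10, -3, -1) (row i of K equals u_i·v^T). A rank-one matrix u v^T satisfies K u = u (v·u) and kills the (2)-dimensional subspace v^⊥, so its characteristic polynomial is lambda^2 (lambda - v·u) with v·u = tr K = 1. Hence the eigenvalues of I - K are 1 (multiplicity 2) and 1 - (1) = 0, so det(I - K) = 0. (Direct check: I - K =
[[-9, 3, 1],
 [-30, 10, 3],
 [0, 0, 1]]
has determinant 0.) So 1 is an eigenvalue of K and (I - K) is not invertible. The finite-dimensional Fredholm alternative says: either (I - K) is invertible, or ker(I - K) ≠ {0} and then range(I - K) = ker((I - K)^*)^⊥, with dim ker(I - K) = dim ker((I - K)^*). We are in the second case, so we need both kernels. Kernel of I - K: (I - K) u = u - u (v·u) = u - u = 0, so ker(I - K) = span{u} = span{(1, 3, 0)} (it is exactly 1-dimensional because rank(I - K) = 2). Kernel of the adjoint: K is real, so (I - K)^* = I - K^T = I - v u^T, and (I - v u^T) v = v - v (u·v) = 0; hence ker((I - K)^*) = span{v} = span{(10, -3, -1)}. Therefore (I - K) x = y is solvable iff <y, v> = 0, i.e. iff 10y_1 - 3y_2 - y_3 = 0. When this holds, K y = u (v·y) = 0, so (I - K) y = y and x = y is a particular solution; the full solution set is the line x = y + c·u = y + c·(1, 3, 0), c ∈ C.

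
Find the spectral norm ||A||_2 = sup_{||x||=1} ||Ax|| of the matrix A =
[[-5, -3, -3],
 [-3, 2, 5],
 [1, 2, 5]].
||A||_2 ≈ 8.7193 (= sqrt(largest eigenvalue of A^T A))

||A||_2 = sigma_max(A) = sqrt(lambda_max(A^T A)). Form the symmetric matrix M = A^T A =
[[35, 11, 5],
 [11, 17, 29],
 [5, 29, 59]].
Its characteristic polynomial (trace, sum of principal 2x2 minors, determinant of M give the coefficients) is
  p(λ) = det(λ I - M) = λ^3 - 111λ^2 + 2676λ - 1296.
No integer candidate from the rational root theorem (±divisors of 1296) is a root, so the roots are irrational. The cubic discriminant is Δ = 11373405264 > 0, so there are three distinct real roots. p(0) = -1296 and p(1) = 1270 have opposite signs, so a root lies in (0, 1); Newton's method refines it to λ ≈ 0.4944. p(34) = 676 and p(35) = -736 have opposite signs, so a root lies in (34, 35); Newton's method refines it to λ ≈ 34.4801. p(76) = -80 and p(77) = 3170 have opposite signs, so a root lies in (76, 77); Newton's method refines it to λ ≈ 76.0255. Check (Vieta): the three roots sum to 111, matching tr M = 111.
So the eigenvalues of A^T A are ≈ 0.4944, 34.4801, 76.0255 (all ≥ 0, as they must be for A^T A). The largest is λ_max ≈ 76.0255, hence ||A||_2 = sqrt(λ_max) ≈ 8.7193.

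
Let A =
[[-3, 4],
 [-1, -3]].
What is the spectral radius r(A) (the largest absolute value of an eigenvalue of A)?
r(A) = sqrt(13) ≈ 3.6056

The eigenvalues of A are the roots of its characteristic polynomial. With M = A (coefficients from the trace and determinant):
  p(λ) = det(λ I - M) = λ^2 + 6λ + 13.
For λ^2 + 6λ + 13 the discriminant is -16. It is negative, so the roots are the complex-conjugate pair λ = -3 ± (sqrt(16)/2) i ≈ -3 ± 2i. For a conjugate pair the product of the roots equals the constant term, so |λ|^2 = 13 and |λ| = sqrt(13) ≈ 3.6056.
Thus the eigenvalues (to 4 decimals) are -3 ± 2i (modulus 3.6056). The spectral radius is the largest modulus: r(A) = sqrt(13) ≈ 3.6056. (Cross-check: r(A) ≤ ||A||_2 ≈ 5.4051; equality holds whenever A is normal, though it can also hold for some non-normal A.)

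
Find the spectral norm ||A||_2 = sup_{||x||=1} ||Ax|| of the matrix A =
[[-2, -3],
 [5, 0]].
||A||_2 = sqrt((38 + sqrt(544))/2) ≈ 5.5373 (= sqrt(largest eigenvalue of A^T A))

||A||_2 = sigma_max(A) = sqrt(lambda_max(A^T A)). Form the symmetric matrix M = A^T A =
[[29, 6],
 [6, 9]].
Its characteristic polynomial (trace, determinant of M give the coefficients) is
  p(λ) = det(λ I - M) = λ^2 - 38λ + 225.
For λ^2 - 38λ + 225 the discriminant is 544. It is nonnegative but not a perfect square, so the roots are real and irrational: λ = (38 ± sqrt(544))/2 ≈ 30.6619, 7.3381.
So the eigenvalues of A^T A are ≈ 7.3381, 30.6619 (all ≥ 0, as they must be for A^T A). The largest is λ_max = (38 + sqrt(544))/2 ≈ 30.6619, hence ||A||_2 = sqrt(λ_max) = sqrt((38 + sqrt(544))/2) ≈ 5.5373.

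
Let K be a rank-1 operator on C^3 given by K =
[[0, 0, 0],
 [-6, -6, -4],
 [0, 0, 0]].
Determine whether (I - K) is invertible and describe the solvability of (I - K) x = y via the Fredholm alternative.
(I - K) is invertible (det(I - K) = 7 ≠ 0), so for every y in C^3 the equation (I - K) x = y has a unique solution.

K has rank 1, so it is an outer product K = u v^T: every row of K is a multiple of one row vector. Reading off the entries, u = (0, 2, 0) and v = (-3, -3, -2) (row i of K equals u_i·v^T). A rank-one matrix u v^T satisfies K u = u (v·u) and kills the (2)-dimensional subspace v^⊥, so its characteristic polynomial is lambda^2 (lambda - v·u) with v·u = tr K = -6. Hence the eigenvalues of I - K are 1 (multiplicity 2) and 1 - (-6) = 7, so det(I - K) = 7. (Direct check: I - K =
[[1, 0, 0],
 [6, 7, 4],
 [0, 0, 1]]
has determinant 7.) The finite-dimensional Fredholm alternative says: either (I - K) is invertible, or ker(I - K) ≠ {0} and then range(I - K) = ker((I - K)^*)^⊥, with dim ker(I - K) = dim ker((I - K)^*). Since det(I - K) ≠ 0, 1 is not an eigenvalue of K and ker(I - K) = {0}, so we are in the first case: for every y there is a unique x = (I - K)^(-1) y. Explicitly, by the Sherman–Morrison formula, (I - u v^T)^(-1) = I + u v^T/(1 - v·u), i.e. (I - K)^(-1) = I + K/(7).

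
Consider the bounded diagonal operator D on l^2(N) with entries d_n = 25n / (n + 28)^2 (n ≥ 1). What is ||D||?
||D|| = 25/112 (attained at n = 28)

For D diagonal, ||D|| = sup_n |d_n|. Treat f(x) = 25x / (x + 28)^2 for real x > 0. By the quotient rule, f'(x) = 25(28 - x)/(x + 28)^3, which is positive for x < 28 and negative for x > 28. So f has a unique maximum at x = 28, and since 28 is a positive integer, the supremum over n ≥ 1 is attained at n = 28: d_28 = 25·28/(28 + 28)^2 = 25·28/3136 = 25/112. Hence ||D|| = 25/112.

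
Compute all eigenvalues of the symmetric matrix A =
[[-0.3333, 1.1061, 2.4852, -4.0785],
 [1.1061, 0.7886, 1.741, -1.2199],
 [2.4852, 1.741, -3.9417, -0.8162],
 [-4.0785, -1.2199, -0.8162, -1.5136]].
sigma(A) ≈ {-6, -4, 0, 5}

A is real symmetric, so its spectrum consists of real eigenvalues. Expanding the characteristic polynomial of the displayed matrix gives
  det(λ I - A) = p(λ) = λ^4 + (5)λ^3 + (-26)λ^2 + (-120)λ + (-0.0012).
Solving p(λ) = 0 yields eigenvalues ≈ -6, -4, 0, 5. (A is shown rounded to 4 decimals, so these recover the underlying integer eigenvalues to within that precision.)
Verification: the trace of A = -5 equals the sum of eigenvalues -5, and det(A) ≈ -0.0012 matches the eigenvalue product 0.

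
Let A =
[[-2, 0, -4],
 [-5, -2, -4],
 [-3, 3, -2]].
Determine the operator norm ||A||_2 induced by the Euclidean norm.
||A||_2 ≈ 8.4316 (= sqrt(largest eigenvalue of A^T A))

||A||_2 = sigma_max(A) = sqrt(lambda_max(A^T A)). Form the symmetric matrix M = A^T A =
[[38, 1, 34],
 [1, 13, 2],
 [34, 2, 36]].
Its characteristic polynomial (trace, sum of principal 2x2 minors, determinant of M give the coefficients) is
  p(λ) = det(λ I - M) = λ^3 - 87λ^2 + 1169λ - 2704.
No integer candidate from the rational root theorem (±divisors of 2704) is a root, so the roots are irrational. The cubic discriminant is Δ = 1583767309 > 0, so there are three distinct real roots. p(2) = -706 and p(3) = 47 have opposite signs, so a root lies in (2, 3); Newton's method refines it to λ ≈ 2.9308. p(12) = 524 and p(13) = -13 have opposite signs, so a root lies in (12, 13); Newton's method refines it to λ ≈ 12.9778. p(71) = -361 and p(72) = 3704 have opposite signs, so a root lies in (71, 72); Newton's method refines it to λ ≈ 71.0914. Check (Vieta): the three roots sum to 87, matching tr M = 87.
So the eigenvalues of A^T A are ≈ 2.9308, 12.9778, 71.0914 (all ≥ 0, as they must be for A^T A). The largest is λ_max ≈ 71.0914, hence ||A||_2 = sqrt(λ_max) ≈ 8.4316.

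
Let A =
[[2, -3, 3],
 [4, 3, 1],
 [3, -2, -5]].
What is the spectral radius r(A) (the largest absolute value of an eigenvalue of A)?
r(A) ≈ 6.1449

The eigenvalues of A are the roots of its characteristic polynomial. With M = A (coefficients from the trace, the sum of principal 2x2 minors, and det A):
  p(λ) = det(λ I - M) = λ^3 - 14λ + 146.
No integer candidate from the rational root theorem (±divisors of 146) is a root, so the roots are irrational. The cubic discriminant is Δ = -564556 < 0, so there is one real root and a complex-conjugate pair. p(-7) = -99 and p(-6) = 14 have opposite signs, so a root lies in (-7, -6); Newton's method refines it to λ ≈ -6.1449. Dividing out (λ - (-6.1449)) leaves approximately λ^2 - 6.1449λ + 23.7596. For λ^2 - 6.1449λ + 23.7596 the discriminant is -57.2788. It is negative, so the remaining roots are the complex-conjugate pair λ ≈ 3.0724 ± 3.7841i. Their product equals the constant term, so |λ|^2 ≈ 23.7596 and |λ| ≈ 4.8744.
Thus the eigenvalues (to 4 decimals) are -6.1449 (modulus 6.1449); 3.0724 ± 3.7841i (modulus 4.8744). The spectral radius is the largest modulus: r(A) ≈ 6.1449. (Cross-check: r(A) ≤ ||A||_2 ≈ 6.211; equality holds whenever A is normal, though it can also hold for some non-normal A.)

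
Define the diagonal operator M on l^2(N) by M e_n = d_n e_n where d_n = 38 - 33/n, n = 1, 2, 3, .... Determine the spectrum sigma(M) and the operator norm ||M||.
sigma(M) = {38 - 33/n : n ≥ 1} ∪ {38}; ||M|| = 38

A bounded diagonal operator on l^2 with diagonal entries d_n has spectrum equal to the closure of {d_n : n ≥ 1}: every d_n is an eigenvalue (with eigenvector e_n), so {d_n} ⊂ sigma(M); the spectrum is closed, so its closure is too; and for lambda not in the closure, (M - lambda I) has bounded inverse (the diagonal entries 1/(d_n - lambda) are bounded). For our sequence d_n = 38 - 33/n, n = 1, 2, 3, ...:
  - {d_n} = {38 - 33/n : n ≥ 1}; the only limit point is 38
  - closure = {38 - 33/n : n ≥ 1} ∪ {38}
For the norm: a diagonal operator has ||M|| = sup_n |d_n|. Here d_n = 38 - 33/n increases monotonically from d_1 = 5 toward 38, with all terms in [5, 38); so sup_n |d_n| = 38 (the supremum is the limit, not attained). So ||M|| = 38.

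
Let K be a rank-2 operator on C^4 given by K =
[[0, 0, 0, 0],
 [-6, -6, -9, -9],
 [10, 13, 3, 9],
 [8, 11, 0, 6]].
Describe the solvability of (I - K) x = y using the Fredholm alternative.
(I - K) is invertible (det(I - K) = 178 ≠ 0), so for every y in C^4 the equation (I - K) x = y has a unique solution.

K has rank 2 and factors as K = U V^T = u1 v1^T + u2 v2^T with u1 = (0, 0, -3, -3), v1 = (-2, -3, 1, -1), u2 = (0, -3, 2, 1), v2 = (2, 2, 3, 3) (multiplying out reproduces the displayed K). The nonzero eigenvalues of U V^T coincide with those of the 2 x 2 matrix G = V^T U = [[v1·u1, v1·u2], [v2·u1, v2·u2]] = [[0, 10], [-18, 3]], and by the Sylvester determinant identity det(I_4 - U V^T) = det(I_2 - V^T U) = det([[1, -10], [18, -2]]) = (1)(-2) - (-10)(18) = 178. (Direct check: I - K =
[[1, 0, 0, 0],
 [6, 7, 9, 9],
 [-10, -13, -2, -9],
 [-8, -11, 0, -5]]
has determinant 178.) The finite-dimensional Fredholm alternative says: either (I - K) is invertible, or ker(I - K) ≠ {0} and then range(I - K) = ker((I - K)^*)^⊥, with dim ker(I - K) = dim ker((I - K)^*). Since det(I - K) ≠ 0, 1 is not an eigenvalue of K and ker(I - K) = {0}, so we are in the first case: for every y there is a unique x = (I - K)^(-1) y. (Explicitly, by the Woodbury identity, (I - U V^T)^(-1) = I + U (I_2 - G)^(-1) V^T.)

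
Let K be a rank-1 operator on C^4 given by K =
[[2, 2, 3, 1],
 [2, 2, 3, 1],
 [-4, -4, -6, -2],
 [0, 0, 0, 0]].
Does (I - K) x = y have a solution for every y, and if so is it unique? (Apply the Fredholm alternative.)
(I - K) is invertible (det(I - K) = 3 ≠ 0), so for every y in C^4 the equation (I - K) x = y has a unique solution.

K has rank 1, so it is an outer product K = u v^T: every row of K is a multiple of one row vector. Reading off the entries, u = (1, 1, -2, 0) and v = (2, 2, 3, 1) (row i of K equals u_i·v^T). A rank-one matrix u v^T satisfies K u = u (v·u) and kills the (3)-dimensional subspace v^⊥, so its characteristic polynomial is lambda^3 (lambda - v·u) with v·u = tr K = -2. Hence the eigenvalues of I - K are 1 (multiplicity 3) and 1 - (-2) = 3, so det(I - K) = 3. (Direct check: I - K =
[[-1, -2, -3, -1],
 [-2, -1, -3, -1],
 [4, 4, 7, 2],
 [0, 0, 0, 1]]
has determinant 3.) The finite-dimensional Fredholm alternative says: either (I - K) is invertible, or ker(I - K) ≠ {0} and then range(I - K) = ker((I - K)^*)^⊥, with dim ker(I - K) = dim ker((I - K)^*). Since det(I - K) ≠ 0, 1 is not an eigenvalue of K and ker(I - K) = {0}, so we are in the first case: for every y there is a unique x = (I - K)^(-1) y. Explicitly, by the Sherman–Morrison formula, (I - u v^T)^(-1) = I + u v^T/(1 - v·u), i.e. (I - K)^(-1) = I + K/(3).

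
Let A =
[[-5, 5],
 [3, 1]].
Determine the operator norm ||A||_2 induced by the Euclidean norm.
||A||_2 = sqrt((60 + sqrt(2000))/2) ≈ 7.2361 (= sqrt(largest eigenvalue of A^T A))

||A||_2 = sigma_max(A) = sqrt(lambda_max(A^T A)). Form the symmetric matrix M = A^T A =
[[34, -22],
 [-22, 26]].
Its characteristic polynomial (trace, determinant of M give the coefficients) is
  p(λ) = det(λ I - M) = λ^2 - 60λ + 400.
For λ^2 - 60λ + 400 the discriminant is 2000. It is nonnegative but not a perfect square, so the roots are real and irrational: λ = (60 ± sqrt(2000))/2 ≈ 52.3607, 7.6393.
So the eigenvalues of A^T A are ≈ 7.6393, 52.3607 (all ≥ 0, as they must be for A^T A). The largest is λ_max = (60 + sqrt(2000))/2 ≈ 52.3607, hence ||A||_2 = sqrt(λ_max) = sqrt((60 + sqrt(2000))/2) ≈ 7.2361.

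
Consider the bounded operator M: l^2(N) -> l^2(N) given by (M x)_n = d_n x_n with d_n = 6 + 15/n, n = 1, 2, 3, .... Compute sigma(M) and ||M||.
sigma(M) = {6 + 15/n : n ≥ 1} ∪ {6}; ||M|| = 21

A bounded diagonal operator on l^2 with diagonal entries d_n has spectrum equal to the closure of {d_n : n ≥ 1}: every d_n is an eigenvalue (with eigenvector e_n), so {d_n} ⊂ sigma(M); the spectrum is closed, so its closure is too; and for lambda not in the closure, (M - lambda I) has bounded inverse (the diagonal entries 1/(d_n - lambda) are bounded). For our sequence d_n = 6 + 15/n, n = 1, 2, 3, ...:
  - {d_n} = {6 + 15/n : n ≥ 1}; the only limit point is 6
  - closure = {6 + 15/n : n ≥ 1} ∪ {6}
For the norm: a diagonal operator has ||M|| = sup_n |d_n|. Here d_n = 6 + 15/n is positive and decreasing, so sup_n |d_n| = d_1 = 6 + 15 = 21. So ||M|| = 21.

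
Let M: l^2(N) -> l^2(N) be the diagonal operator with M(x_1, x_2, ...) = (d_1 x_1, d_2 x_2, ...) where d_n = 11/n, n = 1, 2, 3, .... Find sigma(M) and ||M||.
sigma(M) = {11/n : n ≥ 1} ∪ {0}; ||M|| = 11

A bounded diagonal operator on l^2 with diagonal entries d_n has spectrum equal to the closure of {d_n : n ≥ 1}: every d_n is an eigenvalue (with eigenvector e_n), so {d_n} ⊂ sigma(M); the spectrum is closed, so its closure is too; and for lambda not in the closure, (M - lambda I) has bounded inverse (the diagonal entries 1/(d_n - lambda) are bounded). For our sequence d_n = 11/n, n = 1, 2, 3, ...:
  - {d_n} = {11/n : n ≥ 1}; the only limit point is 0
  - closure = {11/n : n ≥ 1} ∪ {0}
For the norm: a diagonal operator has ||M|| = sup_n |d_n|. Here d_n = 11/n is positive and decreasing, so sup_n |d_n| = d_1 = 11. So ||M|| = 11.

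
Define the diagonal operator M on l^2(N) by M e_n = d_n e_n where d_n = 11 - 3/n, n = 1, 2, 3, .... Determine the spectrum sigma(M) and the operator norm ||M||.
sigma(M) = {11 - 3/n : n ≥ 1} ∪ {11}; ||M|| = 11

A bounded diagonal operator on l^2 with diagonal entries d_n has spectrum equal to the closure of {d_n : n ≥ 1}: every d_n is an eigenvalue (with eigenvector e_n), so {d_n} ⊂ sigma(M); the spectrum is closed, so its closure is too; and for lambda not in the closure, (M - lambda I) has bounded inverse (the diagonal entries 1/(d_n - lambda) are bounded). For our sequence d_n = 11 - 3/n, n = 1, 2, 3, ...:
  - {d_n} = {11 - 3/n : n ≥ 1}; the only limit point is 11
  - closure = {11 - 3/n : n ≥ 1} ∪ {11}
For the norm: a diagonal operator has ||M|| = sup_n |d_n|. Here d_n = 11 - 3/n increases monotonically from d_1 = 8 toward 11, with all terms in [8, 11); so sup_n |d_n| = 11 (the supremum is the limit, not attained). So ||M|| = 11.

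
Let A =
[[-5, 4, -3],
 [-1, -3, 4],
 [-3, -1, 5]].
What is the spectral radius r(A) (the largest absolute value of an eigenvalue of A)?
r(A) ≈ 5.9333

The eigenvalues of A are the roots of its characteristic polynomial. With M = A (coefficients from the trace, the sum of principal 2x2 minors, and det A):
  p(λ) = det(λ I - M) = λ^3 + 3λ^2 - 26λ - 51.
No integer candidate from the rational root theorem (±divisors of 51) is a root, so the roots are irrational. The cubic discriminant is Δ = 83273 > 0, so there are three distinct real roots. p(-6) = -3 and p(-5) = 29 have opposite signs, so a root lies in (-6, -5); Newton's method refines it to λ ≈ -5.9333. p(-2) = 5 and p(-1) = -23 have opposite signs, so a root lies in (-2, -1); Newton's method refines it to λ ≈ -1.8115. p(4) = -43 and p(5) = 19 have opposite signs, so a root lies in (4, 5); Newton's method refines it to λ ≈ 4.7449. Check (Vieta): the three roots sum to -3, matching tr M = -3.
Thus the eigenvalues (to 4 decimals) are -5.9333 (modulus 5.9333); -1.8115 (modulus 1.8115); 4.7449 (modulus 4.7449). The spectral radius is the largest modulus: r(A) ≈ 5.9333. (Cross-check: r(A) ≤ ||A||_2 ≈ 8.3669; equality holds whenever A is normal, though it can also hold for some non-normal A.)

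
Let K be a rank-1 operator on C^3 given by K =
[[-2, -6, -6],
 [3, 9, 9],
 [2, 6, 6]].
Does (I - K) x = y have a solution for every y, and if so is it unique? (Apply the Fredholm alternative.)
(I - K) is invertible (det(I - K) = -12 ≠ 0), so for every y in C^3 the equation (I - K) x = y has a unique solution.

K has rank 1, so it is an outer product K = u v^T: every row of K is a multiple of one row vector. Reading off the entries, u = (-2, 3, 2) and v = (1, 3, 3) (row i of K equals u_i·v^T). A rank-one matrix u v^T satisfies K u = u (v·u) and kills the (2)-dimensional subspace v^⊥, so its characteristic polynomial is lambda^2 (lambda - v·u) with v·u = tr K = 13. Hence the eigenvalues of I - K are 1 (multiplicity 2) and 1 - (13) = -12, so det(I - K) = -12. (Direct check: I - K =
[[3, 6, 6],
 [-3, -8, -9],
 [-2, -6, -5]]
has determinant -12.) The finite-dimensional Fredholm alternative says: either (I - K) is invertible, or ker(I - K) ≠ {0} and then range(I - K) = ker((I - K)^*)^⊥, with dim ker(I - K) = dim ker((I - K)^*). Since det(I - K) ≠ 0, 1 is not an eigenvalue of K and ker(I - K) = {0}, so we are in the first case: for every y there is a unique x = (I - K)^(-1) y. Explicitly, by the Sherman–Morrison formula, (I - u v^T)^(-1) = I + u v^T/(1 - v·u), i.e. (I - K)^(-1) = I + K/(-12).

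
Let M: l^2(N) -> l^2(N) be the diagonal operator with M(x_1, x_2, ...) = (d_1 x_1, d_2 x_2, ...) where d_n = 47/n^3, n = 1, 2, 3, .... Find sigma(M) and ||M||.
sigma(M) = {47/n^3 : n ≥ 1} ∪ {0}; ||M|| = 47

A bounded diagonal operator on l^2 with diagonal entries d_n has spectrum equal to the closure of {d_n : n ≥ 1}: every d_n is an eigenvalue (with eigenvector e_n), so {d_n} ⊂ sigma(M); the spectrum is closed, so its closure is too; and for lambda not in the closure, (M - lambda I) has bounded inverse (the diagonal entries 1/(d_n - lambda) are bounded). For our sequence d_n = 47/n^3, n = 1, 2, 3, ...:
  - {d_n} = {47/n^3 : n ≥ 1}; the only limit point is 0
  - closure = {47/n^3 : n ≥ 1} ∪ {0}
For the norm: a diagonal operator has ||M|| = sup_n |d_n|. Here d_n = 47/n^3 is positive and decreasing, so sup_n |d_n| = d_1 = 47. So ||M|| = 47.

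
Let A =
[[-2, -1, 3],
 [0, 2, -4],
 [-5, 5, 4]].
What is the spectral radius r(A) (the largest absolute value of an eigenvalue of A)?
r(A) ≈ 6.1177

The eigenvalues of A are the roots of its characteristic polynomial. With M = A (coefficients from the trace, the sum of principal 2x2 minors, and det A):
  p(λ) = det(λ I - M) = λ^3 - 4λ^2 + 31λ + 46.
No integer candidate from the rational root theorem (±divisors of 46) is a root, so the roots are irrational. The cubic discriminant is Δ = -251816 < 0, so there is one real root and a complex-conjugate pair. p(-2) = -40 and p(-1) = 10 have opposite signs, so a root lies in (-2, -1); Newton's method refines it to λ ≈ -1.2291. Dividing out (λ - (-1.2291)) leaves approximately λ^2 - 5.2291λ + 37.4269. For λ^2 - 5.2291λ + 37.4269 the discriminant is -122.3643. It is negative, so the remaining roots are the complex-conjugate pair λ ≈ 2.6145 ± 5.5309i. Their product equals the constant term, so |λ|^2 ≈ 37.4269 and |λ| ≈ 6.1177.
Thus the eigenvalues (to 4 decimals) are -1.2291 (modulus 1.2291); 2.6145 ± 5.5309i (modulus 6.1177). The spectral radius is the largest modulus: r(A) ≈ 6.1177. (Cross-check: r(A) ≤ ||A||_2 ≈ 8.5402; equality holds whenever A is normal, though it can also hold for some non-normal A.)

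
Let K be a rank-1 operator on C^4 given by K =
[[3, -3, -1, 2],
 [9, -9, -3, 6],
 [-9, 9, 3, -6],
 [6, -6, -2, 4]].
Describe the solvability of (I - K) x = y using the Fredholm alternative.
(I - K) is singular (det(I - K) = 0, i.e. 1 ∈ sigma(K)). (I - K) x = y is solvable iff y ⊥ ker((I - K)^*) = span{(3, -3, -1, 2)}, i.e. iff 3y_1 - 3y_2 - y_3 + 2y_4 = 0. When solvable, the solutions are x = y + c·(1, 3, -3, 2), c arbitrary (ker(I - K) = span{(1, 3, -3, 2)}, dimension 1).

K has rank 1, so it is an outer product K = u v^T: every row of K is a multiple of one row vector. Reading off the entries, u = (1, 3, -3, 2) and v = (3, -3, -1, 2) (row i of K equals u_i·v^T). A rank-one matrix u v^T satisfies K u = u (v·u) and kills the (3)-dimensional subspace v^⊥, so its characteristic polynomial is lambda^3 (lambda - v·u) with v·u = tr K = 1. Hence the eigenvalues of I - K are 1 (multiplicity 3) and 1 - (1) = 0, so det(I - K) = 0. (Direct check: I - K =
[[-2, 3, 1, -2],
 [-9, 10, 3, -6],
 [9, -9, -2, 6],
 [-6, 6, 2, -3]]
has determinant 0.) So 1 is an eigenvalue of K and (I - K) is not invertible. The finite-dimensional Fredholm alternative says: either (I - K) is invertible, or ker(I - K) ≠ {0} and then range(I - K) = ker((I - K)^*)^⊥, with dim ker(I - K) = dim ker((I - K)^*). We are in the second case, so we need both kernels. Kernel of I - K: (I - K) u = u - u (v·u) = u - u = 0, so ker(I - K) = span{u} = span{(1, 3, -3, 2)} (it is exactly 1-dimensional because rank(I - K) = 3). Kernel of the adjoint: K is real, so (I - K)^* = I - K^T = I - v u^T, and (I - v u^T) v = v - v (u·v) = 0; hence ker((I - K)^*) = span{v} = span{(3, -3, -1, 2)}. Therefore (I - K) x = y is solvable iff <y, v> = 0, i.e. iff 3y_1 - 3y_2 - y_3 + 2y_4 = 0. When this holds, K y = u (v·y) = 0, so (I - K) y = y and x = y is a particular solution; the full solution set is the line x = y + c·u = y + c·(1, 3, -3, 2), c ∈ C.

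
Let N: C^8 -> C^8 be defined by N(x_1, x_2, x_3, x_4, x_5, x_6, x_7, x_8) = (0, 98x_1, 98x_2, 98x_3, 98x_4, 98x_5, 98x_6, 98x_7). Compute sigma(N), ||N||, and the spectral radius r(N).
sigma(N) = {0}; ||N|| = 98; r(N) = 0. (N is nilpotent with N^8 = 0.)

On C^8, N is a strictly lower-triangular matrix with 98 on the subdiagonal and zeros elsewhere, so its characteristic polynomial is lambda^8 and every eigenvalue is 0: sigma(N) = {0}. For the operator norm, N e_i = 98e_{i+1} for i = 1, ..., 7 and N e_8 = 0, so the singular values of N are 98 (with multiplicity 7) and 0; hence ||N|| = 98. The spectral radius r(N) = max|lambda| = 0. Note ||N|| > r(N) — characteristic of non-normal nilpotent operators. Indeed N^8 = 0.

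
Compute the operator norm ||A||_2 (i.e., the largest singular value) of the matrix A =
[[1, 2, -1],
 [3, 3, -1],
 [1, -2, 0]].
||A||_2 ≈ 5.0246 (= sqrt(largest eigenvalue of A^T A))

||A||_2 = sigma_max(A) = sqrt(lambda_max(A^T A)). Form the symmetric matrix M = A^T A =
[[11, 9, -4],
 [9, 17, -5],
 [-4, -5, 2]].
Its characteristic polynomial (trace, sum of principal 2x2 minors, determinant of M give the coefficients) is
  p(λ) = det(λ I - M) = λ^3 - 30λ^2 + 121λ - 25.
No integer candidate from the rational root theorem (±divisors of 25) is a root, so the roots are irrational. The cubic discriminant is Δ = 5007281 > 0, so there are three distinct real roots. p(0) = -25 and p(1) = 67 have opposite signs, so a root lies in (0, 1); Newton's method refines it to λ ≈ 0.2183. p(4) = 43 and p(5) = -45 have opposite signs, so a root lies in (4, 5); Newton's method refines it to λ ≈ 4.5352. p(25) = -125 and p(26) = 417 have opposite signs, so a root lies in (25, 26); Newton's method refines it to λ ≈ 25.2465. Check (Vieta): the three roots sum to 30, matching tr M = 30.
So the eigenvalues of A^T A are ≈ 0.2183, 4.5352, 25.2465 (all ≥ 0, as they must be for A^T A). The largest is λ_max ≈ 25.2465, hence ||A||_2 = sqrt(λ_max) ≈ 5.0246.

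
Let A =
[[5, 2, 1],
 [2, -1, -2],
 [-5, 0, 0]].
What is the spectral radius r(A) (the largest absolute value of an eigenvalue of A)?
r(A) ≈ 5.2916

The eigenvalues of A are the roots of its characteristic polynomial. With M = A (coefficients from the trace, the sum of principal 2x2 minors, and det A):
  p(λ) = det(λ I - M) = λ^3 - 4λ^2 - 4λ - 15.
No integer candidate from the rational root theorem (±divisors of 15) is a root, so the roots are irrational. The cubic discriminant is Δ = -13723 < 0, so there is one real root and a complex-conjugate pair. p(5) = -10 and p(6) = 33 have opposite signs, so a root lies in (5, 6); Newton's method refines it to λ ≈ 5.2916. Dividing out (λ - (5.2916)) leaves approximately λ^2 + 1.2916λ + 2.8347. For λ^2 + 1.2916λ + 2.8347 the discriminant is -9.6705. It is negative, so the remaining roots are the complex-conjugate pair λ ≈ -0.6458 ± 1.5549i. Their product equals the constant term, so |λ|^2 ≈ 2.8347 and |λ| ≈ 1.6837.
Thus the eigenvalues (to 4 decimals) are 5.2916 (modulus 5.2916); -0.6458 ± 1.5549i (modulus 1.6837). The spectral radius is the largest modulus: r(A) ≈ 5.2916. (Cross-check: r(A) ≤ ||A||_2 ≈ 7.4381; equality holds whenever A is normal, though it can also hold for some non-normal A.)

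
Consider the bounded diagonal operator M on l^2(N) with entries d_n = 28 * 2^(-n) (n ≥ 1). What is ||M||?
||M|| = 14 (attained at n = 1)

For M diagonal, ||M|| = sup_n |d_n|. The sequence d_n = 28 * 2^(-n) is positive and strictly decreasing (ratio 2^(-1) < 1), so the supremum is d_1 = 28/2 = 14. Hence ||M|| = 14.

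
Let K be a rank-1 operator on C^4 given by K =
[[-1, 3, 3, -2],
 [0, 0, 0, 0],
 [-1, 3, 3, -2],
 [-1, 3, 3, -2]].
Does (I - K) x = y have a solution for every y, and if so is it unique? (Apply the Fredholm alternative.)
(I - K) is invertible (det(I - K) = 1 ≠ 0), so for every y in C^4 the equation (I - K) x = y has a unique solution.

K has rank 1, so it is an outer product K = u v^T: every row of K is a multiple of one row vector. Reading off the entries, u = (1, 0, 1, 1) and v = (-1, 3, 3, -2) (row i of K equals u_i·v^T). A rank-one matrix u v^T satisfies K u = u (v·u) and kills the (3)-dimensional subspace v^⊥, so its characteristic polynomial is lambda^3 (lambda - v·u) with v·u = tr K = 0. Hence the eigenvalues of I - K are 1 (multiplicity 3) and 1 - (0) = 1, so det(I - K) = 1. (Direct check: I - K =
[[2, -3, -3, 2],
 [0, 1, 0, 0],
 [1, -3, -2, 2],
 [1, -3, -3, 3]]
has determinant 1.) The finite-dimensional Fredholm alternative says: either (I - K) is invertible, or ker(I - K) ≠ {0} and then range(I - K) = ker((I - K)^*)^⊥, with dim ker(I - K) = dim ker((I - K)^*). Since det(I - K) ≠ 0, 1 is not an eigenvalue of K and ker(I - K) = {0}, so we are in the first case: for every y there is a unique x = (I - K)^(-1) y. Explicitly, by the Sherman–Morrison formula, (I - u v^T)^(-1) = I + u v^T/(1 - v·u), i.e. (I - K)^(-1) = I + K.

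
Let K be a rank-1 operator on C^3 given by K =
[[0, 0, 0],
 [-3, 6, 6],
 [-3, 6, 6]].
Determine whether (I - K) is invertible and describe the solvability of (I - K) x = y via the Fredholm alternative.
(I - K) is invertible (det(I - K) = -11 ≠ 0), so for every y in C^3 the equation (I - K) x = y has a unique solution.

K has rank 1, so it is an outer product K = u v^T: every row of K is a multiple of one row vector. Reading off the entries, u = (0, 3, 3) and v = (-1, 2, 2) (row i of K equals u_i·v^T). A rank-one matrix u v^T satisfies K u = u (v·u) and kills the (2)-dimensional subspace v^⊥, so its characteristic polynomial is lambda^2 (lambda - v·u) with v·u = tr K = 12. Hence the eigenvalues of I - K are 1 (multiplicity 2) and 1 - (12) = -11, so det(I - K) = -11. (Direct check: I - K =
[[1, 0, 0],
 [3, -5, -6],
 [3, -6, -5]]
has determinant -11.) The finite-dimensional Fredholm alternative says: either (I - K) is invertible, or ker(I - K) ≠ {0} and then range(I - K) = ker((I - K)^*)^⊥, with dim ker(I - K) = dim ker((I - K)^*). Since det(I - K) ≠ 0, 1 is not an eigenvalue of K and ker(I - K) = {0}, so we are in the first case: for every y there is a unique x = (I - K)^(-1) y. Explicitly, by the Sherman–Morrison formula, (I - u v^T)^(-1) = I + u v^T/(1 - v·u), i.e. (I - K)^(-1) = I + K/(-11).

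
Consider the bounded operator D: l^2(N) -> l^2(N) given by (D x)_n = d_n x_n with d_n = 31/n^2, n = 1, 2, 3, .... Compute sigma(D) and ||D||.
sigma(D) = {31/n^2 : n ≥ 1} ∪ {0}; ||D|| = 31

A bounded diagonal operator on l^2 with diagonal entries d_n has spectrum equal to the closure of {d_n : n ≥ 1}: every d_n is an eigenvalue (with eigenvector e_n), so {d_n} ⊂ sigma(D); the spectrum is closed, so its closure is too; and for lambda not in the closure, (D - lambda I) has bounded inverse (the diagonal entries 1/(d_n - lambda) are bounded). For our sequence d_n = 31/n^2, n = 1, 2, 3, ...:
  - {d_n} = {31/n^2 : n ≥ 1}; the only limit point is 0
  - closure = {31/n^2 : n ≥ 1} ∪ {0}
For the norm: a diagonal operator has ||D|| = sup_n |d_n|. Here d_n = 31/n^2 is positive and decreasing, so sup_n |d_n| = d_1 = 31. So ||D|| = 31.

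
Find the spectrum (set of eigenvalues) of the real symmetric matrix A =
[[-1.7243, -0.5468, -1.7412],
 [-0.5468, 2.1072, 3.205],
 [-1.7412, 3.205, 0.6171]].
sigma(A) ≈ {-3, -1, 5}

A is real symmetric, so its spectrum consists of real eigenvalues. Expanding the characteristic polynomial of the displayed matrix gives
  det(λ I - A) = p(λ) = λ^3 + (-1)λ^2 + (-17)λ + (-15).
Solving p(λ) = 0 yields eigenvalues ≈ -3, -1, 5. (A is shown rounded to 4 decimals, so these recover the underlying integer eigenvalues to within that precision.)
Verification: the trace of A = 1 equals the sum of eigenvalues 1, and det(A) ≈ 14.9997 matches the eigenvalue product 15.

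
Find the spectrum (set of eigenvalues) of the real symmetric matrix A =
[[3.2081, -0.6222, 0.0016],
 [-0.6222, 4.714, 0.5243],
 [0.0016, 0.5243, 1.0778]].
sigma(A) ≈ {1, 3, 5}

A is real symmetric, so its spectrum consists of real eigenvalues. Expanding the characteristic polynomial of the displayed matrix gives
  det(λ I - A) = p(λ) = λ^3 + (-9)λ^2 + (23)λ + (-15).
Solving p(λ) = 0 yields eigenvalues ≈ 1, 3, 5. (A is shown rounded to 4 decimals, so these recover the underlying integer eigenvalues to within that precision.)
Verification: the trace of A = 9 equals the sum of eigenvalues 9, and det(A) ≈ 14.9994 matches the eigenvalue product 15.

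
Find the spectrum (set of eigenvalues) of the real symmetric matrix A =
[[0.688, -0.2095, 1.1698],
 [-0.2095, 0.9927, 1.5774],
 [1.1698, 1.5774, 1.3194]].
sigma(A) ≈ {-1, 1, 3}

A is real symmetric, so its spectrum consists of real eigenvalues. Expanding the characteristic polynomial of the displayed matrix gives
  det(λ I - A) = p(λ) = λ^3 + (-3)λ^2 + (-1)λ + (3).
Solving p(λ) = 0 yields eigenvalues ≈ -1, 1, 3. (A is shown rounded to 4 decimals, so these recover the underlying integer eigenvalues to within that precision.)
Verification: the trace of A = 3 equals the sum of eigenvalues 3, and det(A) ≈ -3.0003 matches the eigenvalue product -3.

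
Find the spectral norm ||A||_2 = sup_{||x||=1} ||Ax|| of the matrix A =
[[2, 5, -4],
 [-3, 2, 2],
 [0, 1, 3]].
||A||_2 ≈ 6.8823 (= sqrt(largest eigenvalue of A^T A))

||A||_2 = sigma_max(A) = sqrt(lambda_max(A^T A)). Form the symmetric matrix M = A^T A =
[[13, 4, -14],
 [4, 30, -13],
 [-14, -13, 29]].
Its characteristic polynomial (trace, sum of principal 2x2 minors, determinant of M give the coefficients) is
  p(λ) = det(λ I - M) = λ^3 - 72λ^2 + 1256λ - 4225.
No integer candidate from the rational root theorem (±divisors of 4225) is a root, so the roots are irrational. The cubic discriminant is Δ = 339901285 > 0, so there are three distinct real roots. p(4) = -289 and p(5) = 380 have opposite signs, so a root lies in (4, 5); Newton's method refines it to λ ≈ 4.4108. p(20) = 95 and p(21) = -340 have opposite signs, so a root lies in (20, 21); Newton's method refines it to λ ≈ 20.2227. p(47) = -418 and p(48) = 767 have opposite signs, so a root lies in (47, 48); Newton's method refines it to λ ≈ 47.3665. Check (Vieta): the three roots sum to 72, matching tr M = 72.
So the eigenvalues of A^T A are ≈ 4.4108, 20.2227, 47.3665 (all ≥ 0, as they must be for A^T A). The largest is λ_max ≈ 47.3665, hence ||A||_2 = sqrt(λ_max) ≈ 6.8823.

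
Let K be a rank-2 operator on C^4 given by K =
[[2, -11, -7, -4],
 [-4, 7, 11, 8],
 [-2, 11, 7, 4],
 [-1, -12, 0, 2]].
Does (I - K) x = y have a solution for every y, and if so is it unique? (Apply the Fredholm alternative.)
(I - K) is invertible (det(I - K) = 5 ≠ 0), so for every y in C^4 the equation (I - K) x = y has a unique solution.

K has rank 2 and factors as K = U V^T = u1 v1^T + u2 v2^T with u1 = (-1, -1, 1, -3), v1 = (1, 2, -2, -2), u2 = (3, -3, -3, 2), v2 = (1, -3, -3, -2) (multiplying out reproduces the displayed K). The nonzero eigenvalues of U V^T coincide with those of the 2 x 2 matrix G = V^T U = [[v1·u1, v1·u2], [v2·u1, v2·u2]] = [[1, -1], [5, 17]], and by the Sylvester determinant identity det(I_4 - U V^T) = det(I_2 - V^T U) = det([[0, 1], [-5, -16]]) = (0)(-16) - (1)(-5) = 5. (Direct check: I - K =
[[-1, 11, 7, 4],
 [4, -6, -11, -8],
 [2, -11, -6, -4],
 [1, 12, 0, -1]]
has determinant 5.) The finite-dimensional Fredholm alternative says: either (I - K) is invertible, or ker(I - K) ≠ {0} and then range(I - K) = ker((I - K)^*)^⊥, with dim ker(I - K) = dim ker((I - K)^*). Since det(I - K) ≠ 0, 1 is not an eigenvalue of K and ker(I - K) = {0}, so we are in the first case: for every y there is a unique x = (I - K)^(-1) y. (Explicitly, by the Woodbury identity, (I - U V^T)^(-1) = I + U (I_2 - G)^(-1) V^T.)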